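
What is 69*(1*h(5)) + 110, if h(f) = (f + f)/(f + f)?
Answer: 179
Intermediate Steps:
h(f) = 1 (h(f) = (2*f)/((2*f)) = (2*f)*(1/(2*f)) = 1)
69*(1*h(5)) + 110 = 69*(1*1) + 110 = 69*1 + 110 = 69 + 110 = 179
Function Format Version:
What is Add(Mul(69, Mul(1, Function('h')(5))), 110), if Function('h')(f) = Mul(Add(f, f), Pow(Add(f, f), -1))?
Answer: 179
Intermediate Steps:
Function('h')(f) = 1 (Function('h')(f) = Mul(Mul(2, f), Pow(Mul(2, f), -1)) = Mul(Mul(2, f), Mul(Rational(1, 2), Pow(f, -1))) = 1)
Add(Mul(69, Mul(1, Function('h')(5))), 110) = Add(Mul(69, Mul(1, 1)), 110) = Add(Mul(69, 1), 110) = Add(69, 110) = 179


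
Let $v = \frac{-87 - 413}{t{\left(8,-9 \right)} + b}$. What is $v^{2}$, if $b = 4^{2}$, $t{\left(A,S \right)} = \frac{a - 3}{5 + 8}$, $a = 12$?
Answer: $\frac{42250000}{47089} \approx 897.24$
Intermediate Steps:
$t{\left(A,S \right)} = \frac{9}{13}$ ($t{\left(A,S \right)} = \frac{12 - 3}{5 + 8} = \frac{9}{13}$)
$b = 16$
$v = - \frac{6500}{217}$ ($v = \frac{-87 - 413}{\frac{9}{13} + 16} = - \frac{500}{\frac{217}{13}} = \left(-500\right) \frac{13}{217} = - \frac{6500}{217} \approx -29.954$)
$v^{2} = \left(- \frac{6500}{217}\right)^{2} = \frac{42250000}{47089}$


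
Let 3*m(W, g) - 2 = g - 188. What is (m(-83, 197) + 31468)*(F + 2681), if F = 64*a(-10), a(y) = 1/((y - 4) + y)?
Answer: 758624525/9 ≈ 8.4292e+7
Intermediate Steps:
a(y) = 1/(-4 + 2*y) (a(y) = 1/((-4 + y) + y) = 1/(-4 + 2*y))
m(W, g) = -62 + g/3 (m(W, g) = ⅔ + (g - 188)/3 = ⅔ + (-188 + g)/3 = ⅔ + (-188/3 + g/3) = -62 + g/3)
F = -8/3 (F = 64*(1/(2*(-2 - 10))) = 64*((½)/(-12)) = 64*((½)*(-1/12)) = 64*(-1/24) = -8/3 ≈ -2.6667)
(m(-83, 197) + 31468)*(F + 2681) = ((-62 + (⅓)*197) + 31468)*(-8/3 + 2681) = ((-62 + 197/3) + 31468)*(8035/3) = (11/3 + 31468)*(8035/3) = (94415/3)*(8035/3) = 758624525/9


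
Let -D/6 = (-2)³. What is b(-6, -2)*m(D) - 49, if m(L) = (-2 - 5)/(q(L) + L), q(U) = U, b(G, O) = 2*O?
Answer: -1169/24 ≈ -48.708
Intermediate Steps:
D = 48 (D = -6*(-2)³ = -6*(-8) = 48)
m(L) = -7/(2*L) (m(L) = (-2 - 5)/(L + L) = -7*1/(2*L) = -7/(2*L))
b(-6, -2)*m(D) - 49 = (2*(-2))*(-7/2/48) - 49 = -(-14)/48 - 49 = -4*(-7/96) - 49 = 7/24 - 49 = -1169/24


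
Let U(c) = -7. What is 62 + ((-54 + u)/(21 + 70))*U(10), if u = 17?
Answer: 843/13 ≈ 64.846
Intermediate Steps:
62 + ((-54 + u)/(21 + 70))*U(10) = 62 + ((-54 + 17)/(21 + 70))*(-7) = 62 - 37/91*(-7) = 62 + 37/13 = 843/13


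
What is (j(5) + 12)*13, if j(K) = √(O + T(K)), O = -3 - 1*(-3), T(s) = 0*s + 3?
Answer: 156 + 13*√3 ≈ 178.52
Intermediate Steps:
T(s) = 3 (T(s) = 0 + 3 = 3)
O = 0 (O = -3 + 3 = 0)
j(K) = √3 (j(K) = √(0 + 3) = √3)
(j(5) + 12)*13 = (√3 + 12)*13 = (12 + √3)*13 = 156 + 13*√3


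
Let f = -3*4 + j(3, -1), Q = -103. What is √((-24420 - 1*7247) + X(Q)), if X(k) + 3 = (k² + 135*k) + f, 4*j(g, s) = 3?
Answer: I*√139909/2 ≈ 187.02*I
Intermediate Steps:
j(g, s) = ¾ (j(g, s) = (¼)*3 = ¾)
f = -45/4 (f = -3*4 + ¾ = -12 + ¾ = -45/4 ≈ -11.250)
X(k) = -57/4 + k² + 135*k (X(k) = -3 + ((k² + 135*k) - 45/4) = -3 + (-45/4 + k² + 135*k) = -57/4 + k² + 135*k)
√((-24420 - 1*7247) + X(Q)) = √((-24420 - 1*7247) + (-57/4 + (-103)² + 135*(-103))) = √((-24420 - 7247) + (-57/4 + 10609 - 13905)) = √(-31667 - 13241/4) = √(-139909/4) = I*√139909/2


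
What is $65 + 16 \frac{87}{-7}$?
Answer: $- \frac{937}{7} \approx -133.86$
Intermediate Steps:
$65 + 16 \frac{87}{-7} = 65 + 16 \cdot 87 \left(- \frac{1}{7}\right) = 65 + 16 \left(- \frac{87}{7}\right) = 65 - \frac{1392}{7} = - \frac{937}{7}$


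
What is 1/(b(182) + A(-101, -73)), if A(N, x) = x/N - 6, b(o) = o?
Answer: 101/17849 ≈ 0.0056586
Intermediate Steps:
A(N, x) = -6 + x/N (A(N, x) = x/N - 6 = -6 + x/N)
1/(b(182) + A(-101, -73)) = 1/(182 + (-6 - 73/(-101))) = 1/(182 + (-6 - 73*(-1/101))) = 1/(182 + (-6 + 73/101)) = 1/(182 - 533/101) = 1/(17849/101) = 101/17849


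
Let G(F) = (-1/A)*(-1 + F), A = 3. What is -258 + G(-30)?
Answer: -743/3 ≈ -247.67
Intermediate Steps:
G(F) = ⅓ - F/3 (G(F) = (-1/3)*(-1 + F) = (-1*⅓)*(-1 + F) = -(-1 + F)/3 = ⅓ - F/3)
-258 + G(-30) = -258 + (⅓ - ⅓*(-30)) = -258 + (⅓ + 10) = -258 + 31/3 = -743/3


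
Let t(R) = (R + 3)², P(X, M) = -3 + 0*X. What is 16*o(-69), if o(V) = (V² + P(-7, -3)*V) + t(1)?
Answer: 79744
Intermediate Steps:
P(X, M) = -3 (P(X, M) = -3 + 0 = -3)
t(R) = (3 + R)²
o(V) = 16 + V² - 3*V (o(V) = (V² - 3*V) + (3 + 1)² = (V² - 3*V) + 4² = (V² - 3*V) + 16 = 16 + V² - 3*V)
16*o(-69) = 16*(16 + (-69)² - 3*(-69)) = 16*(16 + 4761 + 207) = 16*4984 = 79744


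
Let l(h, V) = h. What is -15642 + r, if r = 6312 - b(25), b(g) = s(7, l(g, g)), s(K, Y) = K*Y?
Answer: -9505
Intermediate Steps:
b(g) = 7*g
r = 6137 (r = 6312 - 7*25 = 6312 - 1*175 = 6312 - 175 = 6137)
-15642 + r = -15642 + 6137 = -9505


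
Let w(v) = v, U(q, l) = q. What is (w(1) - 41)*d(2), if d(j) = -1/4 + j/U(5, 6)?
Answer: -6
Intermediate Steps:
d(j) = -1/4 + j/5
(w(1) - 41)*d(2) = (1 - 41)*(-1/4 + (1/5)*2) = -40*(-1/4 + 2/5) = -40*3/20 = -6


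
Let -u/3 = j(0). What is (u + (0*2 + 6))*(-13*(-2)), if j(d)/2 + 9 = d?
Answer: 1560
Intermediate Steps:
j(d) = -18 + 2*d
u = 54 (u = -3*(-18 + 2*0) = -3*(-18 + 0) = -3*(-18) = 54)
(u + (0*2 + 6))*(-13*(-2)) = (54 + (0*2 + 6))*(-13*(-2)) = (54 + (0 + 6))*26 = (54 + 6)*26 = 60*26 = 1560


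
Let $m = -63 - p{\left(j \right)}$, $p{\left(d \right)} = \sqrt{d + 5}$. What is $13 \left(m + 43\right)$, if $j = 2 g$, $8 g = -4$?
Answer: $-286$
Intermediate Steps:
$g = - \frac{1}{2}$ ($g = \frac{1}{8} \left(-4\right) = - \frac{1}{2} \approx -0.5$)
$j = -1$ ($j = 2 \left(- \frac{1}{2}\right) = -1$)
$p{\left(d \right)} = \sqrt{5 + d}$
$m = -65$ ($m = -63 - \sqrt{5 - 1} = -63 - \sqrt{4} = -63 - 2 = -65$)
$13 \left(m + 43\right) = 13 \left(-65 + 43\right) = 13 \left(-22\right) = -286$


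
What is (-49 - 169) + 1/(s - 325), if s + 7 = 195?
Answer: -29867/137 ≈ -218.01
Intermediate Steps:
s = 188 (s = -7 + 195 = 188)
(-49 - 169) + 1/(s - 325) = (-49 - 169) + 1/(188 - 325) = -218 + 1/(-137) = -218 - 1/137 = -29867/137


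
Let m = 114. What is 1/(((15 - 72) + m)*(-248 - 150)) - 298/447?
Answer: -15125/22686 ≈ -0.66671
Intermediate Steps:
1/(((15 - 72) + m)*(-248 - 150)) - 298/447 = 1/(((15 - 72) + 114)*(-248 - 150)) - 298/447 = 1/((-57 + 114)*(-398)) - 298*1/447 = 1/(57*(-398)) - ⅔ = 1/(-22686) - ⅔ = 1*(-1/22686) - ⅔ = -1/22686 - ⅔ = -15125/22686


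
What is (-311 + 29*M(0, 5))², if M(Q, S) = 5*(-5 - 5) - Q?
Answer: 3101121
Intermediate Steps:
M(Q, S) = -50 - Q (M(Q, S) = 5*(-10) - Q = -50 - Q)
(-311 + 29*M(0, 5))² = (-311 + 29*(-50 - 1*0))² = (-311 + 29*(-50 + 0))² = (-311 + 29*(-50))² = (-311 - 1450)² = (-1761)² = 3101121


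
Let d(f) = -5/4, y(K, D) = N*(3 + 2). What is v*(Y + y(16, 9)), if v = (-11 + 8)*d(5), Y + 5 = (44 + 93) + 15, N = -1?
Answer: 1065/2 ≈ 532.50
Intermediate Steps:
y(K, D) = -5 (y(K, D) = -(3 + 2) = -1*5 = -5)
d(f) = -5/4 (d(f) = -5*1/4 = -5/4)
Y = 147 (Y = -5 + ((44 + 93) + 15) = -5 + (137 + 15) = -5 + 152 = 147)
v = 15/4 (v = (-11 + 8)*(-5/4) = -3*(-5/4) = 15/4 ≈ 3.7500)
v*(Y + y(16, 9)) = 15*(147 - 5)/4 = (15/4)*142 = 1065/2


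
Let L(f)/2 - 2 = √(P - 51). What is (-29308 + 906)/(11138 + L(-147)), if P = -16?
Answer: -79113771/31036108 + 14201*I*√67/31036108 ≈ -2.5491 + 0.0037453*I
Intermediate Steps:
L(f) = 4 + 2*I*√67 (L(f) = 4 + 2*√(-16 - 51) = 4 + 2*√(-67) = 4 + 2*(I*√67) = 4 + 2*I*√67)
(-29308 + 906)/(11138 + L(-147)) = (-29308 + 906)/(11138 + (4 + 2*I*√67)) = -28402/(11142 + 2*I*√67)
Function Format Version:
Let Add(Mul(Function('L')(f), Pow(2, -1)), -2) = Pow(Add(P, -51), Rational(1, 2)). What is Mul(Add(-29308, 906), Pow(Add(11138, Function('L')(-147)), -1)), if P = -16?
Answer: Add(Rational(-79113771, 31036108), Mul(Rational(14201, 31036108), I, Pow(67, Rational(1, 2)))) ≈ Add(-2.5491, Mul(0.0037453, I))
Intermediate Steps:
Function('L')(f) = Add(4, Mul(2, I, Pow(67, Rational(1, 2)))) (Function('L')(f) = Add(4, Mul(2, Pow(Add(-16, -51), Rational(1, 2)))) = Add(4, Mul(2, Pow(-67, Rational(1, 2)))) = Add(4, Mul(2, Mul(I, Pow(67, Rational(1, 2))))) = Add(4, Mul(2, I, Pow(67, Rational(1, 2)))))
Mul(Add(-29308, 906), Pow(Add(11138, Function('L')(-147)), -1)) = Mul(Add(-29308, 906), Pow(Add(11138, Add(4, Mul(2, I, Pow(67, Rational(1, 2))))), -1)) = Mul(-28402, Pow(Add(11142, Mul(2, I, Pow(67, Rational(1, 2)))), -1))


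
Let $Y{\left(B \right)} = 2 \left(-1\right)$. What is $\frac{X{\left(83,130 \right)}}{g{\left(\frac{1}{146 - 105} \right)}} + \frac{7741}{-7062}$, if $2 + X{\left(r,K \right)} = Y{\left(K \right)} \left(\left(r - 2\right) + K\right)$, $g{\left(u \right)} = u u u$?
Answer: $- \frac{206369330989}{7062} \approx -2.9222 \cdot 10^{7}$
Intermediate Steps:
$Y{\left(B \right)} = -2$
$g{\left(u \right)} = u^{3}$ ($g{\left(u \right)} = u^{2} u = u^{3}$)
$X{\left(r,K \right)} = 2 - 2 K - 2 r$ ($X{\left(r,K \right)} = -2 - 2 \left(\left(r - 2\right) + K\right) = -2 - 2 \left(\left(-2 + r\right) + K\right) = -2 - 2 \left(-2 + K + r\right) = -2 - \left(-4 + 2 K + 2 r\right) = 2 - 2 K - 2 r$)
$\frac{X{\left(83,130 \right)}}{g{\left(\frac{1}{146 - 105} \right)}} + \frac{7741}{-7062} = \frac{2 - 260 - 166}{\left(\frac{1}{146 - 105}\right)^{3}} + \frac{7741}{-7062} = \frac{2 - 260 - 166}{\left(\frac{1}{41}\right)^{3}} + 7741 \left(- \frac{1}{7062}\right) = - \frac{424}{\left(\frac{1}{41}\right)^{3}} - \frac{7741}{7062} = - 424 \frac{1}{\frac{1}{68921}} - \frac{7741}{7062} = \left(-424\right) 68921 - \frac{7741}{7062} = -29222504 - \frac{7741}{7062} = - \frac{206369330989}{7062}$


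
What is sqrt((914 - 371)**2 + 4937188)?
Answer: sqrt(5232037) ≈ 2287.4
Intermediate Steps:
sqrt((914 - 371)**2 + 4937188) = sqrt(543**2 + 4937188) = sqrt(294849 + 4937188) = sqrt(5232037)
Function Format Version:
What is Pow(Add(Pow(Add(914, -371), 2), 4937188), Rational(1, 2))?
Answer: Pow(5232037, Rational(1, 2)) ≈ 2287.4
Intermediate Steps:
Pow(Add(Pow(Add(914, -371), 2), 4937188), Rational(1, 2)) = Pow(Add(Pow(543, 2), 4937188), Rational(1, 2)) = Pow(Add(294849, 4937188), Rational(1, 2)) = Pow(5232037, Rational(1, 2))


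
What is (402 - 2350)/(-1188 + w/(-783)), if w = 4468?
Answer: 381321/233668 ≈ 1.6319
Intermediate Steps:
(402 - 2350)/(-1188 + w/(-783)) = (402 - 2350)/(-1188 + 4468/(-783)) = -1948/(-1188 + 4468*(-1/783)) = -1948/(-1188 - 4468/783) = -1948/(-934672/783) = -1948*(-783/934672) = 381321/233668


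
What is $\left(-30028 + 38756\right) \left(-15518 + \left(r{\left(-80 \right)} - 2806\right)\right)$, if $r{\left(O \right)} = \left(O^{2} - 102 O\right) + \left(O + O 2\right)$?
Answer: $-34946912$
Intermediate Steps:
$r{\left(O \right)} = O^{2} - 99 O$ ($r{\left(O \right)} = \left(O^{2} - 102 O\right) + \left(O + 2 O\right) = \left(O^{2} - 102 O\right) + 3 O = O^{2} - 99 O$)
$\left(-30028 + 38756\right) \left(-15518 + \left(r{\left(-80 \right)} - 2806\right)\right) = \left(-30028 + 38756\right) \left(-15518 - \left(2806 + 80 \left(-99 - 80\right)\right)\right) = 8728 \left(-15518 - -11514\right) = 8728 \left(-15518 + \left(14320 - 2806\right)\right) = 8728 \left(-15518 + 11514\right) = 8728 \left(-4004\right) = -34946912$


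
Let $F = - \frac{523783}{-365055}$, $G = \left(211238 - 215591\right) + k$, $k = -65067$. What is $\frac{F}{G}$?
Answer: $- \frac{40291}{1949393700} \approx -2.0668 \cdot 10^{-5}$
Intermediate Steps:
$G = -69420$ ($G = \left(211238 - 215591\right) - 65067 = -4353 - 65067 = -69420$)
$F = \frac{523783}{365055}$ ($F = \left(-523783\right) \left(- \frac{1}{365055}\right) = \frac{523783}{365055} \approx 1.4348$)
$\frac{F}{G} = \frac{523783}{365055 \left(-69420\right)} = \frac{523783}{365055} \left(- \frac{1}{69420}\right) = - \frac{40291}{1949393700}$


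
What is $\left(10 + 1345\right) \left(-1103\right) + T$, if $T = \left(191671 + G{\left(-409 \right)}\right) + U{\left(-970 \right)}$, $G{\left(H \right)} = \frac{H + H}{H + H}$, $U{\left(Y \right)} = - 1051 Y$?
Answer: $-283423$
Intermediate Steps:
$G{\left(H \right)} = 1$ ($G{\left(H \right)} = \frac{2 H}{2 H} = 2 H \frac{1}{2 H} = 1$)
$T = 1211142$ ($T = \left(191671 + 1\right) - -1019470 = 191672 + 1019470 = 1211142$)
$\left(10 + 1345\right) \left(-1103\right) + T = \left(10 + 1345\right) \left(-1103\right) + 1211142 = 1355 \left(-1103\right) + 1211142 = -1494565 + 1211142 = -283423$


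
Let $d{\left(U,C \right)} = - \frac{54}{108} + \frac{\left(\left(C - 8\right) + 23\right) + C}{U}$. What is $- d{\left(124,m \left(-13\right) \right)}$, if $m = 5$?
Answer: $\frac{177}{124} \approx 1.4274$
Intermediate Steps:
$d{\left(U,C \right)} = - \frac{1}{2} + \frac{15 + 2 C}{U}$ ($d{\left(U,C \right)} = \left(-54\right) \frac{1}{108} + \frac{\left(\left(C - 8\right) + 23\right) + C}{U} = - \frac{1}{2} + \frac{\left(\left(-8 + C\right) + 23\right) + C}{U} = - \frac{1}{2} + \frac{\left(15 + C\right) + C}{U} = - \frac{1}{2} + \frac{15 + 2 C}{U}$)
$- d{\left(124,m \left(-13\right) \right)} = - \frac{30 - 124 + 4 \cdot 5 \left(-13\right)}{2 \cdot 124} = - \frac{30 - 124 + 4 \left(-65\right)}{2 \cdot 124} = - \frac{30 - 124 - 260}{2 \cdot 124} = - \frac{-354}{2 \cdot 124} = \left(-1\right) \left(- \frac{177}{124}\right) = \frac{177}{124}$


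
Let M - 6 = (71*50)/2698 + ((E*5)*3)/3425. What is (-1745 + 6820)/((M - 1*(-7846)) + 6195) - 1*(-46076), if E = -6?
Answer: 1203504603459/26119784 ≈ 46076.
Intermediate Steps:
M = 94873/13015 (M = 6 + ((71*50)/2698 + (-6*5*3)/3425) = 6 + (3550*(1/2698) - 30*3*(1/3425)) = 6 + (25/19 - 90*1/3425) = 6 + (25/19 - 18/685) = 6 + 16783/13015 = 94873/13015 ≈ 7.2895)
(-1745 + 6820)/((M - 1*(-7846)) + 6195) - 1*(-46076) = (-1745 + 6820)/((94873/13015 - 1*(-7846)) + 6195) - 1*(-46076) = 5075/((94873/13015 + 7846) + 6195) + 46076 = 5075/(102210563/13015 + 6195) + 46076 = 5075/(182838488/13015) + 46076 = 5075*(13015/182838488) + 46076 = 9435875/26119784 + 46076 = 1203504603459/26119784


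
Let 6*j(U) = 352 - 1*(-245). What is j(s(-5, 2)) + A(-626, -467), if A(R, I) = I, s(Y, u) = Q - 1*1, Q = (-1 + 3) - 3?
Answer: -735/2 ≈ -367.50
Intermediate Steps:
Q = -1 (Q = 2 - 3 = -1)
s(Y, u) = -2 (s(Y, u) = -1 - 1*1 = -1 - 1 = -2)
j(U) = 199/2 (j(U) = (352 - 1*(-245))/6 = (352 + 245)/6 = (⅙)*597 = 199/2)
j(s(-5, 2)) + A(-626, -467) = 199/2 - 467 = -735/2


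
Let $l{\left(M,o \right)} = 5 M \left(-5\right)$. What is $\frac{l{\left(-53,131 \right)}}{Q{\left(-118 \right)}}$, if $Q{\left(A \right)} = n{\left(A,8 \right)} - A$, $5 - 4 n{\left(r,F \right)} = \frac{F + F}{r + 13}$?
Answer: $\frac{556500}{50101} \approx 11.108$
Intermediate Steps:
$n{\left(r,F \right)} = \frac{5}{4} - \frac{F}{2 \left(13 + r\right)}$ ($n{\left(r,F \right)} = \frac{5}{4} - \frac{\left(F + F\right) \frac{1}{r + 13}}{4} = \frac{5}{4} - \frac{2 F \frac{1}{13 + r}}{4} = \frac{5}{4} - \frac{F}{2 \left(13 + r\right)}$)
$l{\left(M,o \right)} = - 25 M$
$Q{\left(A \right)} = - A + \frac{49 + 5 A}{4 \left(13 + A\right)}$ ($Q{\left(A \right)} = \frac{65 - 16 + 5 A}{4 \left(13 + A\right)} - A = \frac{49 + 5 A}{4 \left(13 + A\right)} - A = - A + \frac{49 + 5 A}{4 \left(13 + A\right)}$)
$\frac{l{\left(-53,131 \right)}}{Q{\left(-118 \right)}} = \frac{\left(-25\right) \left(-53\right)}{\frac{1}{4} \frac{1}{13 - 118} \left(49 - -5546 - 4 \left(-118\right)^{2}\right)} = \frac{1325}{\frac{1}{4} \frac{1}{-105} \left(49 + 5546 - 55696\right)} = \frac{1325}{\frac{1}{4} \left(- \frac{1}{105}\right) \left(49 + 5546 - 55696\right)} = \frac{1325}{\frac{1}{4} \left(- \frac{1}{105}\right) \left(-50101\right)} = \frac{1325}{\frac{50101}{420}} = 1325 \cdot \frac{420}{50101} = \frac{556500}{50101}$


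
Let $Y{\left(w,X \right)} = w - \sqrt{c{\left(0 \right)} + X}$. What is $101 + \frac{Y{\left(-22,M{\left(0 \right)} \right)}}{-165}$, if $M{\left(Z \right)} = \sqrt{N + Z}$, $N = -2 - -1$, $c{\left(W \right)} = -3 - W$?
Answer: $\frac{1517}{15} + \frac{\sqrt{-3 + i}}{165} \approx 101.14 + 0.010638 i$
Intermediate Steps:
$N = -1$ ($N = -2 + 1 = -1$)
$M{\left(Z \right)} = \sqrt{-1 + Z}$
$Y{\left(w,X \right)} = w - \sqrt{-3 + X}$ ($Y{\left(w,X \right)} = w - \sqrt{\left(-3 - 0\right) + X} = w - \sqrt{\left(-3 + 0\right) + X} = w - \sqrt{-3 + X}$)
$101 + \frac{Y{\left(-22,M{\left(0 \right)} \right)}}{-165} = 101 + \frac{-22 - \sqrt{-3 + \sqrt{-1 + 0}}}{-165} = 101 - \frac{-22 - \sqrt{-3 + \sqrt{-1}}}{165} = 101 - \frac{-22 - \sqrt{-3 + i}}{165} = 101 + \left(\frac{2}{15} + \frac{\sqrt{-3 + i}}{165}\right) = \frac{1517}{15} + \frac{\sqrt{-3 + i}}{165}$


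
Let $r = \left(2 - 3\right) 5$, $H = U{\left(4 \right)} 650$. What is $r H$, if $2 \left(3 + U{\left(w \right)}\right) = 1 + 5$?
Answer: $0$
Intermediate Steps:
$U{\left(w \right)} = 0$ ($U{\left(w \right)} = -3 + \frac{1 + 5}{2} = -3 + \frac{1}{2} \cdot 6 = -3 + 3 = 0$)
$H = 0$ ($H = 0 \cdot 650 = 0$)
$r = -5$ ($r = \left(-1\right) 5 = -5$)
$r H = \left(-5\right) 0 = 0$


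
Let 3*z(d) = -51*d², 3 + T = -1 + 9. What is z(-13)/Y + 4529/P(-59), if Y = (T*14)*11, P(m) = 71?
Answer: 3283347/54670 ≈ 60.058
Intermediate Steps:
T = 5 (T = -3 + (-1 + 9) = -3 + 8 = 5)
z(d) = -17*d² (z(d) = (-51*d²)/3 = -17*d²)
Y = 770 (Y = (5*14)*11 = 70*11 = 770)
z(-13)/Y + 4529/P(-59) = -17*(-13)²/770 + 4529/71 = -17*169*(1/770) + 4529*(1/71) = -2873*1/770 + 4529/71 = -2873/770 + 4529/71 = 3283347/54670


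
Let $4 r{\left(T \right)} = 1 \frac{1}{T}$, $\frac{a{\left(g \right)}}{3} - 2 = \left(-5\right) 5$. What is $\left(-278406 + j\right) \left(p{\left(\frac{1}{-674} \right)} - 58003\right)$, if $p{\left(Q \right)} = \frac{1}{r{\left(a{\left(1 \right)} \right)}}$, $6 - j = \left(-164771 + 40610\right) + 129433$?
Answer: $16532120488$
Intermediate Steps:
$j = -5266$ ($j = 6 - \left(\left(-164771 + 40610\right) + 129433\right) = 6 - \left(-124161 + 129433\right) = 6 - 5272 = -5266$)
$a{\left(g \right)} = -69$ ($a{\left(g \right)} = 6 + 3 \left(\left(-5\right) 5\right) = 6 + 3 \left(-25\right) = 6 - 75 = -69$)
$r{\left(T \right)} = \frac{1}{4 T}$ ($r{\left(T \right)} = \frac{1 \frac{1}{T}}{4} = \frac{1}{4 T}$)
$p{\left(Q \right)} = -276$ ($p{\left(Q \right)} = \frac{1}{\frac{1}{4} \frac{1}{-69}} = \frac{1}{\frac{1}{4} \left(- \frac{1}{69}\right)} = \frac{1}{- \frac{1}{276}} = -276$)
$\left(-278406 + j\right) \left(p{\left(\frac{1}{-674} \right)} - 58003\right) = \left(-278406 - 5266\right) \left(-276 - 58003\right) = \left(-283672\right) \left(-58279\right) = 16532120488$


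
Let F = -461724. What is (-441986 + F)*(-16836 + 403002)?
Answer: -348982075860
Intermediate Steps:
(-441986 + F)*(-16836 + 403002) = (-441986 - 461724)*(-16836 + 403002) = -903710*386166 = -348982075860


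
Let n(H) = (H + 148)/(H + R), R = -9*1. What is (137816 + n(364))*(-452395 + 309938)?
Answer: -6969736076744/355 ≈ -1.9633e+10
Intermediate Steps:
R = -9
n(H) = (148 + H)/(-9 + H) (n(H) = (H + 148)/(H - 9) = (148 + H)/(-9 + H))
(137816 + n(364))*(-452395 + 309938) = (137816 + (148 + 364)/(-9 + 364))*(-452395 + 309938) = (137816 + 512/355)*(-142457) = (48925192/355)*(-142457) = -6969736076744/355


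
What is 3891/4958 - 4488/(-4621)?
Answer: 40231815/22910918 ≈ 1.7560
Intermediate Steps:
3891/4958 - 4488/(-4621) = 3891*(1/4958) - 4488*(-1/4621) = 3891/4958 + 4488/4621 = 40231815/22910918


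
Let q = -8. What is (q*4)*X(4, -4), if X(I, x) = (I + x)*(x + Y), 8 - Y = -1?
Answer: 0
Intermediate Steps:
Y = 9 (Y = 8 - 1*(-1) = 8 + 1 = 9)
X(I, x) = (9 + x)*(I + x) (X(I, x) = (I + x)*(x + 9) = (I + x)*(9 + x) = (9 + x)*(I + x))
(q*4)*X(4, -4) = (-8*4)*((-4)² + 9*4 + 9*(-4) + 4*(-4)) = -32*(16 + 36 - 36 - 16) = -32*0 = 0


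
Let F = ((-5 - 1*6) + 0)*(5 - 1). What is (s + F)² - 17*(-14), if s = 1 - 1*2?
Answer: 2263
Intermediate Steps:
s = -1 (s = 1 - 2 = -1)
F = -44 (F = ((-5 - 6) + 0)*4 = (-11 + 0)*4 = -11*4 = -44)
(s + F)² - 17*(-14) = (-1 - 44)² - 17*(-14) = (-45)² - 1*(-238) = 2025 + 238 = 2263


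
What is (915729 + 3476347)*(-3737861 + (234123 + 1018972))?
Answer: -10913281114216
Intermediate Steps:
(915729 + 3476347)*(-3737861 + (234123 + 1018972)) = 4392076*(-3737861 + 1253095) = 4392076*(-2484766) = -10913281114216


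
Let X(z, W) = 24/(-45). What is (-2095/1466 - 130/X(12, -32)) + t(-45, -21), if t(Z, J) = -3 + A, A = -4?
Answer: 689961/2932 ≈ 235.32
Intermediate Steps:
t(Z, J) = -7 (t(Z, J) = -3 - 4 = -7)
X(z, W) = -8/15 (X(z, W) = 24*(-1/45) = -8/15)
(-2095/1466 - 130/X(12, -32)) + t(-45, -21) = (-2095/1466 - 130/(-8/15)) - 7 = (-2095*1/1466 - 130*(-15/8)) - 7 = (-2095/1466 + 975/4) - 7 = 710485/2932 - 7 = 689961/2932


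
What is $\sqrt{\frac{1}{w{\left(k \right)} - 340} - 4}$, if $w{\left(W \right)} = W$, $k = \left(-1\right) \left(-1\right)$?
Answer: $\frac{i \sqrt{460023}}{339} \approx 2.0007 i$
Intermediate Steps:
$k = 1$
$\sqrt{\frac{1}{w{\left(k \right)} - 340} - 4} = \sqrt{\frac{1}{1 - 340} - 4} = \sqrt{\frac{1}{-339} - 4} = \sqrt{- \frac{1}{339} - 4} = \sqrt{- \frac{1357}{339}} = \frac{i \sqrt{460023}}{339}$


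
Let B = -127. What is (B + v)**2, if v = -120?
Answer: 61009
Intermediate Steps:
(B + v)**2 = (-127 - 120)**2 = (-247)**2 = 61009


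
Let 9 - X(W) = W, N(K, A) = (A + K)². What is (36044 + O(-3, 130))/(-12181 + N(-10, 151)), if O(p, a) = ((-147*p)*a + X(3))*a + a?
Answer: 3744927/3850 ≈ 972.71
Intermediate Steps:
X(W) = 9 - W
O(p, a) = a + a*(6 - 147*a*p) (O(p, a) = ((-147*p)*a + (9 - 1*3))*a + a = (-147*a*p + (9 - 3))*a + a = (-147*a*p + 6)*a + a = (6 - 147*a*p)*a + a = a*(6 - 147*a*p) + a = a + a*(6 - 147*a*p))
(36044 + O(-3, 130))/(-12181 + N(-10, 151)) = (36044 + 7*130*(1 - 21*130*(-3)))/(-12181 + (151 - 10)²) = (36044 + 7*130*(1 + 8190))/(-12181 + 141²) = (36044 + 7*130*8191)/(-12181 + 19881) = (36044 + 7453810)/7700 = 7489854*(1/7700) = 3744927/3850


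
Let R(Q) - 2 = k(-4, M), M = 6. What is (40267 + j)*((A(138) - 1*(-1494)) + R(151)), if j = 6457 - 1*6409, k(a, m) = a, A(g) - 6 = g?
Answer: 65955340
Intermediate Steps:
A(g) = 6 + g
R(Q) = -2 (R(Q) = 2 - 4 = -2)
j = 48 (j = 6457 - 6409 = 48)
(40267 + j)*((A(138) - 1*(-1494)) + R(151)) = (40267 + 48)*(((6 + 138) - 1*(-1494)) - 2) = 40315*((144 + 1494) - 2) = 40315*(1638 - 2) = 40315*1636 = 65955340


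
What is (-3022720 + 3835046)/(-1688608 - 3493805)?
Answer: -812326/5182413 ≈ -0.15675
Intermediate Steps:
(-3022720 + 3835046)/(-1688608 - 3493805) = 812326/(-5182413) = 812326*(-1/5182413) = -812326/5182413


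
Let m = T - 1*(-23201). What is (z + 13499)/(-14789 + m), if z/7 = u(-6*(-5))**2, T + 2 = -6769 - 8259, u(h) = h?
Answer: -19799/6618 ≈ -2.9917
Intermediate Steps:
T = -15030 (T = -2 + (-6769 - 8259) = -2 - 15028 = -15030)
m = 8171 (m = -15030 - 1*(-23201) = -15030 + 23201 = 8171)
z = 6300 (z = 7*(-6*(-5))**2 = 7*30**2 = 7*900 = 6300)
(z + 13499)/(-14789 + m) = (6300 + 13499)/(-14789 + 8171) = 19799/(-6618) = 19799*(-1/6618) = -19799/6618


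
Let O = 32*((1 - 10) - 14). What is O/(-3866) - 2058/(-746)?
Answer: 2126321/721009 ≈ 2.9491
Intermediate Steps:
O = -736 (O = 32*(-9 - 14) = 32*(-23) = -736)
O/(-3866) - 2058/(-746) = -736/(-3866) - 2058/(-746) = -736*(-1/3866) - 2058*(-1/746) = 368/1933 + 1029/373 = 2126321/721009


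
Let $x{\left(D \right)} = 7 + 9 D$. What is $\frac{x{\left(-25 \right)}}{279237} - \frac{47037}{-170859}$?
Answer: $\frac{4365741169}{15903384861} \approx 0.27452$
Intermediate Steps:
$\frac{x{\left(-25 \right)}}{279237} - \frac{47037}{-170859} = \frac{7 + 9 \left(-25\right)}{279237} - \frac{47037}{-170859} = \left(7 - 225\right) \frac{1}{279237} - - \frac{15679}{56953} = \left(-218\right) \frac{1}{279237} + \frac{15679}{56953} = - \frac{218}{279237} + \frac{15679}{56953} = \frac{4365741169}{15903384861}$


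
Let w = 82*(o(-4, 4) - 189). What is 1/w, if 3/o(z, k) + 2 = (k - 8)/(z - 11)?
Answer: -13/203319 ≈ -6.3939e-5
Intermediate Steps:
o(z, k) = 3/(-2 + (-8 + k)/(-11 + z)) (o(z, k) = 3/(-2 + (k - 8)/(z - 11)) = 3/(-2 + (-8 + k)/(-11 + z)))
w = -203319/13 (w = 82*(3*(-11 - 4)/(14 + 4 - 2*(-4)) - 189) = 82*(3*(-15)/(14 + 4 + 8) - 189) = 82*(3*(-15)/26 - 189) = 82*(3*(1/26)*(-15) - 189) = 82*(-45/26 - 189) = 82*(-4959/26) = -203319/13 ≈ -15640.)
1/w = 1/(-203319/13) = -13/203319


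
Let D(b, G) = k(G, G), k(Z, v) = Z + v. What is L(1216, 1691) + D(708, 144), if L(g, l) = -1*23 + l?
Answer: 1956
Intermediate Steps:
D(b, G) = 2*G (D(b, G) = G + G = 2*G)
L(g, l) = -23 + l
L(1216, 1691) + D(708, 144) = (-23 + 1691) + 2*144 = 1668 + 288 = 1956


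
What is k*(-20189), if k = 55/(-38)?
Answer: 1110395/38 ≈ 29221.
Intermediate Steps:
k = -55/38 (k = 55*(-1/38) = -55/38 ≈ -1.4474)
k*(-20189) = -55/38*(-20189) = 1110395/38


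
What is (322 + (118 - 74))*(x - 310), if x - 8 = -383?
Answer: -250710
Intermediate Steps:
x = -375 (x = 8 - 383 = -375)
(322 + (118 - 74))*(x - 310) = (322 + (118 - 74))*(-375 - 310) = (322 + 44)*(-685) = 366*(-685) = -250710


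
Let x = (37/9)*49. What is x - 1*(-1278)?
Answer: 13315/9 ≈ 1479.4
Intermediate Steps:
x = 1813/9 (x = (37*(1/9))*49 = (37/9)*49 = 1813/9 ≈ 201.44)
x - 1*(-1278) = 1813/9 - 1*(-1278) = 1813/9 + 1278 = 13315/9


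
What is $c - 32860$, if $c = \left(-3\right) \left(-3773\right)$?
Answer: $-21541$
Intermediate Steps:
$c = 11319$
$c - 32860 = 11319 - 32860 = -21541$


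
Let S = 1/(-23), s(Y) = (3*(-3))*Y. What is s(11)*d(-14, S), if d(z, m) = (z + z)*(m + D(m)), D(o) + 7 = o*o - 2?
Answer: -13258476/529 ≈ -25063.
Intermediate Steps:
D(o) = -9 + o² (D(o) = -7 + (o*o - 2) = -7 + (o² - 2) = -7 + (-2 + o²) = -9 + o²)
s(Y) = -9*Y
S = -1/23 ≈ -0.043478
d(z, m) = 2*z*(-9 + m + m²) (d(z, m) = (z + z)*(m + (-9 + m²)) = (2*z)*(-9 + m + m²) = 2*z*(-9 + m + m²))
s(11)*d(-14, S) = (-9*11)*(2*(-14)*(-9 - 1/23 + (-1/23)²)) = -198*(-14)*(-9 - 1/23 + 1/529) = -198*(-14)*(-4783)/529 = -99*133924/529 = -13258476/529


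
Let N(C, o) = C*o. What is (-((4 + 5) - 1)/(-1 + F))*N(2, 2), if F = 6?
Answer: -32/5 ≈ -6.4000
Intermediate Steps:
(-((4 + 5) - 1)/(-1 + F))*N(2, 2) = (-((4 + 5) - 1)/(-1 + 6))*(2*2) = -(9 - 1)/5*4 = -8/5*4 = -32/5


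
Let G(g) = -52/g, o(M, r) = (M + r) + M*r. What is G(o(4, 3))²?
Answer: 2704/361 ≈ 7.4903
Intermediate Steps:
o(M, r) = M + r + M*r
G(o(4, 3))² = (-52/(4 + 3 + 4*3))² = (-52/(4 + 3 + 12))² = (-52/19)² = 2704/361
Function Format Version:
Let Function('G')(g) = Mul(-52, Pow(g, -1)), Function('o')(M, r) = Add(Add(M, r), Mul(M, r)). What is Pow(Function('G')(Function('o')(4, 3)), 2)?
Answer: Rational(2704, 361) ≈ 7.4903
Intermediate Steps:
Function('o')(M, r) = Add(M, r, Mul(M, r))
Pow(Function('G')(Function('o')(4, 3)), 2) = Pow(Mul(-52, Pow(Add(4, 3, Mul(4, 3)), -1)), 2) = Pow(Mul(-52, Pow(Add(4, 3, 12), -1)), 2) = Pow(Mul(-52, Pow(19, -1)), 2) = Pow(Mul(-52, Rational(1, 19)), 2) = Pow(Rational(-52, 19), 2) = Rational(2704, 361)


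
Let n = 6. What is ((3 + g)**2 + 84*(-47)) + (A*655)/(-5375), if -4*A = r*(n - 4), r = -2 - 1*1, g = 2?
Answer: -8434843/2150 ≈ -3923.2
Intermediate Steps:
r = -3 (r = -2 - 1 = -3)
A = 3/2 (A = -(-3)*(6 - 4)/4 = -(-3)*2/4 = -1/4*(-6) = 3/2 ≈ 1.5000)
((3 + g)**2 + 84*(-47)) + (A*655)/(-5375) = ((3 + 2)**2 + 84*(-47)) + ((3/2)*655)/(-5375) = (5**2 - 3948) + (1965/2)*(-1/5375) = (25 - 3948) - 393/2150 = -3923 - 393/2150 = -8434843/2150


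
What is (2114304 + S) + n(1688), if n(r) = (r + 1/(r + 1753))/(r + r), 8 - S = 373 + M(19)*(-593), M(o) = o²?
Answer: 27044092858201/11616816 ≈ 2.3280e+6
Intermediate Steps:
S = 213708 (S = 8 - (373 + 19²*(-593)) = 8 - (373 + 361*(-593)) = 8 - (373 - 214073) = 8 - 1*(-213700) = 8 + 213700 = 213708)
n(r) = (r + 1/(1753 + r))/(2*r) (n(r) = (r + 1/(1753 + r))/((2*r)) = (r + 1/(1753 + r))*(1/(2*r)) = (r + 1/(1753 + r))/(2*r))
(2114304 + S) + n(1688) = (2114304 + 213708) + (½)*(1 + 1688² + 1753*1688)/(1688*(1753 + 1688)) = 2328012 + (½)*(1/1688)*(1 + 2849344 + 2959064)/3441 = 2328012 + (½)*(1/1688)*(1/3441)*5808409 = 2328012 + 5808409/11616816 = 27044092858201/11616816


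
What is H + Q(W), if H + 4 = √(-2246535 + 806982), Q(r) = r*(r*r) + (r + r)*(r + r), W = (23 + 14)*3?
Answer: 1416911 + I*√1439553 ≈ 1.4169e+6 + 1199.8*I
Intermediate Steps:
W = 111 (W = 37*3 = 111)
Q(r) = r³ + 4*r² (Q(r) = r*r² + (2*r)*(2*r) = r³ + 4*r²)
H = -4 + I*√1439553 (H = -4 + √(-2246535 + 806982) = -4 + √(-1439553) = -4 + I*√1439553 ≈ -4.0 + 1199.8*I)
H + Q(W) = (-4 + I*√1439553) + 111²*(4 + 111) = (-4 + I*√1439553) + 12321*115 = (-4 + I*√1439553) + 1416915 = 1416911 + I*√1439553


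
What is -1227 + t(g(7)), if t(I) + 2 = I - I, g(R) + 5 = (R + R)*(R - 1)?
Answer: -1229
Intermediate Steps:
g(R) = -5 + 2*R*(-1 + R) (g(R) = -5 + (R + R)*(R - 1) = -5 + (2*R)*(-1 + R) = -5 + 2*R*(-1 + R))
t(I) = -2 (t(I) = -2 + (I - I) = -2 + 0 = -2)
-1227 + t(g(7)) = -1227 - 2 = -1229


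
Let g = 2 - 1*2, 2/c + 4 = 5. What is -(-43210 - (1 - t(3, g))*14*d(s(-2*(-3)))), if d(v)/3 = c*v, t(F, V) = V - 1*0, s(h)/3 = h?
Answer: 44722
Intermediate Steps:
c = 2 (c = 2/(-4 + 5) = 2/1 = 2*1 = 2)
g = 0 (g = 2 - 2 = 0)
s(h) = 3*h
t(F, V) = V (t(F, V) = V + 0 = V)
d(v) = 6*v (d(v) = 3*(2*v) = 6*v)
-(-43210 - (1 - t(3, g))*14*d(s(-2*(-3)))) = -(-43210 - (1 - 1*0)*14*6*(3*(-2*(-3)))) = -(-43210 - (1 + 0)*14*6*(3*6)) = -(-43210 - 1*14*6*18) = -(-43210 - 14*108) = -(-43210 - 1*1512) = -(-43210 - 1512) = -1*(-44722) = 44722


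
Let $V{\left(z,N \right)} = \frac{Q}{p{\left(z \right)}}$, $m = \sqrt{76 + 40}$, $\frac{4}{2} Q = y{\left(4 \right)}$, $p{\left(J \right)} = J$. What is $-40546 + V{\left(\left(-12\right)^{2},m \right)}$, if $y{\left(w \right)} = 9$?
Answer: $- \frac{1297471}{32} \approx -40546.0$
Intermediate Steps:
$Q = \frac{9}{2}$ ($Q = \frac{1}{2} \cdot 9 = \frac{9}{2} \approx 4.5$)
$m = 2 \sqrt{29}$ ($m = \sqrt{116} = 2 \sqrt{29} \approx 10.77$)
$V{\left(z,N \right)} = \frac{9}{2 z}$
$-40546 + V{\left(\left(-12\right)^{2},m \right)} = -40546 + \frac{9}{2 \left(-12\right)^{2}} = -40546 + \frac{9}{2 \cdot 144} = -40546 + \frac{9}{2} \cdot \frac{1}{144} = -40546 + \frac{1}{32} = - \frac{1297471}{32}$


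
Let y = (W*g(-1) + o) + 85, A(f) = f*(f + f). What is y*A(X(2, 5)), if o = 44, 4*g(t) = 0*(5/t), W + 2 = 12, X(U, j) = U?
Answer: 1032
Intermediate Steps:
W = 10 (W = -2 + 12 = 10)
g(t) = 0 (g(t) = (0*(5/t))/4 = (¼)*0 = 0)
A(f) = 2*f² (A(f) = f*(2*f) = 2*f²)
y = 129 (y = (10*0 + 44) + 85 = (0 + 44) + 85 = 44 + 85 = 129)
y*A(X(2, 5)) = 129*(2*2²) = 129*(2*4) = 129*8 = 1032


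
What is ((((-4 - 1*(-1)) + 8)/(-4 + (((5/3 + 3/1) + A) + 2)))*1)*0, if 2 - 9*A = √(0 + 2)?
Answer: 0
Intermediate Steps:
A = 2/9 - √2/9 (A = 2/9 - √(0 + 2)/9 = 2/9 - √2/9 ≈ 0.065087)
((((-4 - 1*(-1)) + 8)/(-4 + (((5/3 + 3/1) + A) + 2)))*1)*0 = ((((-4 - 1*(-1)) + 8)/(-4 + (((5/3 + 3/1) + (2/9 - √2/9)) + 2)))*1)*0 = ((((-4 + 1) + 8)/(-4 + (((5*(⅓) + 3*1) + (2/9 - √2/9)) + 2)))*1)*0 = (((-3 + 8)/(-4 + (((5/3 + 3) + (2/9 - √2/9)) + 2)))*1)*0 = ((5/(-4 + ((14/3 + (2/9 - √2/9)) + 2)))*1)*0 = ((5/(-4 + ((44/9 - √2/9) + 2)))*1)*0 = ((5/(-4 + (62/9 - √2/9)))*1)*0 = ((5/(26/9 - √2/9))*1)*0 = (5/(26/9 - √2/9))*0 = 0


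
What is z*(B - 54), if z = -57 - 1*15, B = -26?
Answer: 5760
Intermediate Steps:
z = -72 (z = -57 - 15 = -72)
z*(B - 54) = -72*(-26 - 54) = -72*(-80) = 5760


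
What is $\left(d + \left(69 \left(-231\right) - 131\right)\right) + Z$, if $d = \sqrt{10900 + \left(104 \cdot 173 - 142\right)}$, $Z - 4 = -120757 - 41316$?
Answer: $-178139 + 25 \sqrt{46} \approx -1.7797 \cdot 10^{5}$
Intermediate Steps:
$Z = -162069$ ($Z = 4 - 162073 = -162069$)
$d = 25 \sqrt{46}$ ($d = \sqrt{10900 + \left(17992 - 142\right)} = \sqrt{10900 + 17850} = \sqrt{28750} = 25 \sqrt{46} \approx 169.56$)
$\left(d + \left(69 \left(-231\right) - 131\right)\right) + Z = \left(25 \sqrt{46} + \left(69 \left(-231\right) - 131\right)\right) - 162069 = \left(25 \sqrt{46} - 16070\right) - 162069 = \left(-16070 + 25 \sqrt{46}\right) - 162069 = -178139 + 25 \sqrt{46}$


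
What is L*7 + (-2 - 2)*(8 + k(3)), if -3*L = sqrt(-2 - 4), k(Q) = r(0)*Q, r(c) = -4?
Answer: 16 - 7*I*sqrt(6)/3 ≈ 16.0 - 5.7155*I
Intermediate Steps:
k(Q) = -4*Q
L = -I*sqrt(6)/3 (L = -sqrt(-2 - 4)/3 = -I*sqrt(6)/3 ≈ -0.8165*I)
L*7 + (-2 - 2)*(8 + k(3)) = -I*sqrt(6)/3*7 + (-2 - 2)*(8 - 4*3) = -7*I*sqrt(6)/3 - 4*(8 - 12) = -7*I*sqrt(6)/3 - 4*(-4) = -7*I*sqrt(6)/3 + 16 = 16 - 7*I*sqrt(6)/3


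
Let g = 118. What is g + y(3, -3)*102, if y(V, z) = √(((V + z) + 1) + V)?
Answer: 322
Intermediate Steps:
y(V, z) = √(1 + z + 2*V) (y(V, z) = √((1 + V + z) + V) = √(1 + z + 2*V))
g + y(3, -3)*102 = 118 + √(1 - 3 + 2*3)*102 = 118 + √(1 - 3 + 6)*102 = 118 + √4*102 = 118 + 2*102 = 118 + 204 = 322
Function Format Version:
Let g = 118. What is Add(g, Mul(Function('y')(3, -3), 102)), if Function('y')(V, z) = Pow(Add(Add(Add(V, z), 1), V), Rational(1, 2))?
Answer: 322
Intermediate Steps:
Function('y')(V, z) = Pow(Add(1, z, Mul(2, V)), Rational(1, 2)) (Function('y')(V, z) = Pow(Add(Add(1, V, z), V), Rational(1, 2)) = Pow(Add(1, z, Mul(2, V)), Rational(1, 2)))
Add(g, Mul(Function('y')(3, -3), 102)) = Add(118, Mul(Pow(Add(1, -3, Mul(2, 3)), Rational(1, 2)), 102)) = Add(118, Mul(Pow(Add(1, -3, 6), Rational(1, 2)), 102)) = Add(118, Mul(Pow(4, Rational(1, 2)), 102)) = Add(118, Mul(2, 102)) = Add(118, 204) = 322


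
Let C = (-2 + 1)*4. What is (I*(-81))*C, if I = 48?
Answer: 15552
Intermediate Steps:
C = -4 (C = -1*4 = -4)
(I*(-81))*C = (48*(-81))*(-4) = -3888*(-4) = 15552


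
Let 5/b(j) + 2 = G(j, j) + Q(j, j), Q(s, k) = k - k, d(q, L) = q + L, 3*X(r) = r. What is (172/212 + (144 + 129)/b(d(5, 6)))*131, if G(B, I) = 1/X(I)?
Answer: -35703526/2915 ≈ -12248.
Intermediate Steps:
X(r) = r/3
d(q, L) = L + q
Q(s, k) = 0
G(B, I) = 3/I (G(B, I) = 1/(I/3) = 3/I)
b(j) = 5/(-2 + 3/j) (b(j) = 5/(-2 + (3/j + 0)) = 5/(-2 + 3/j))
(172/212 + (144 + 129)/b(d(5, 6)))*131 = (172/212 + (144 + 129)/((5*(6 + 5)/(3 - 2*(6 + 5)))))*131 = (172*(1/212) + 273/((5*11/(3 - 2*11))))*131 = (43/53 + 273/((5*11/(3 - 22))))*131 = (43/53 + 273/((5*11/(-19))))*131 = (43/53 + 273/((5*11*(-1/19))))*131 = (43/53 + 273/(-55/19))*131 = (43/53 + 273*(-19/55))*131 = (43/53 - 5187/55)*131 = -272546/2915*131 = -35703526/2915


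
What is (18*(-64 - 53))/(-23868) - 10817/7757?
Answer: -344507/263738 ≈ -1.3062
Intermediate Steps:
(18*(-64 - 53))/(-23868) - 10817/7757 = (18*(-117))*(-1/23868) - 10817*1/7757 = -2106*(-1/23868) - 10817/7757 = 3/34 - 10817/7757 = -344507/263738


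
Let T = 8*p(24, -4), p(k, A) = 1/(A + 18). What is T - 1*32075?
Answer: -224521/7 ≈ -32074.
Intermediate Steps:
p(k, A) = 1/(18 + A)
T = 4/7 (T = 8/(18 - 4) = 8/14 = 8*(1/14) = 4/7 ≈ 0.57143)
T - 1*32075 = 4/7 - 1*32075 = 4/7 - 32075 = -224521/7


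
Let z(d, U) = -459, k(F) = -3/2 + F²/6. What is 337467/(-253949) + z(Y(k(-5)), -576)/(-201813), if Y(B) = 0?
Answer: -22662888360/17083403179 ≈ -1.3266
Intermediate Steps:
k(F) = -3/2 + F²/6 (k(F) = -3*½ + F²*(⅙) = -3/2 + F²/6)
337467/(-253949) + z(Y(k(-5)), -576)/(-201813) = 337467/(-253949) - 459/(-201813) = 337467*(-1/253949) - 459*(-1/201813) = -337467/253949 + 153/67271 = -22662888360/17083403179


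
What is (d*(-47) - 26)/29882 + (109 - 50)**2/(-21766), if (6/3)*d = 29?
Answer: -119418687/650411612 ≈ -0.18360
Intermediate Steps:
d = 29/2 (d = (1/2)*29 = 29/2 ≈ 14.500)
(d*(-47) - 26)/29882 + (109 - 50)**2/(-21766) = ((29/2)*(-47) - 26)/29882 + (109 - 50)**2/(-21766) = (-1363/2 - 26)*(1/29882) + 59**2*(-1/21766) = -1415/2*1/29882 + 3481*(-1/21766) = -1415/59764 - 3481/21766 = -119418687/650411612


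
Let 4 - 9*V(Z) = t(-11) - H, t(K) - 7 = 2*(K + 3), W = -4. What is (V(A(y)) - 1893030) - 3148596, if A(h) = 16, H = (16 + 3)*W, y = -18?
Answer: -5041633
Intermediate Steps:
t(K) = 13 + 2*K (t(K) = 7 + 2*(K + 3) = 7 + 2*(3 + K) = 7 + (6 + 2*K) = 13 + 2*K)
H = -76 (H = (16 + 3)*(-4) = 19*(-4) = -76)
V(Z) = -7 (V(Z) = 4/9 - ((13 + 2*(-11)) - 1*(-76))/9 = 4/9 - ((13 - 22) + 76)/9 = 4/9 - (-9 + 76)/9 = 4/9 - 1/9*67 = 4/9 - 67/9 = -7)
(V(A(y)) - 1893030) - 3148596 = (-7 - 1893030) - 3148596 = -1893037 - 3148596 = -5041633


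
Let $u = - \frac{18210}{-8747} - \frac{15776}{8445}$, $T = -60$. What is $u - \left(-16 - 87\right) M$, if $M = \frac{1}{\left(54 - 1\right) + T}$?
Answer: $- \frac{7497911299}{517078905} \approx -14.501$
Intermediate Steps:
$M = - \frac{1}{7}$ ($M = \frac{1}{\left(54 - 1\right) - 60} = \frac{1}{53 - 60} = \frac{1}{-7} = - \frac{1}{7} \approx -0.14286$)
$u = \frac{15790778}{73868415}$ ($u = \left(-18210\right) \left(- \frac{1}{8747}\right) - \frac{15776}{8445} = \frac{18210}{8747} - \frac{15776}{8445} = \frac{15790778}{73868415} \approx 0.21377$)
$u - \left(-16 - 87\right) M = \frac{15790778}{73868415} - \left(-16 - 87\right) \left(- \frac{1}{7}\right) = \frac{15790778}{73868415} - \left(-103\right) \left(- \frac{1}{7}\right) = \frac{15790778}{73868415} - \frac{103}{7} = - \frac{7497911299}{517078905}$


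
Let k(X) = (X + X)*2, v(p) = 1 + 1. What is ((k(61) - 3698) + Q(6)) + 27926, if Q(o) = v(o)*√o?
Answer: 24472 + 2*√6 ≈ 24477.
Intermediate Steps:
v(p) = 2
Q(o) = 2*√o
k(X) = 4*X (k(X) = (2*X)*2 = 4*X)
((k(61) - 3698) + Q(6)) + 27926 = ((4*61 - 3698) + 2*√6) + 27926 = ((244 - 3698) + 2*√6) + 27926 = (-3454 + 2*√6) + 27926 = 24472 + 2*√6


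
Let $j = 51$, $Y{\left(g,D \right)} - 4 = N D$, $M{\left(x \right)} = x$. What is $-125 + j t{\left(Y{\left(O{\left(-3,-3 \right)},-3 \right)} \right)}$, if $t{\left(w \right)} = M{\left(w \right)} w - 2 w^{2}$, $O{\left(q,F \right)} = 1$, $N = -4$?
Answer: $-13181$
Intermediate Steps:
$Y{\left(g,D \right)} = 4 - 4 D$
$t{\left(w \right)} = - w^{2}$ ($t{\left(w \right)} = w w - 2 w^{2} = w^{2} - 2 w^{2} = - w^{2}$)
$-125 + j t{\left(Y{\left(O{\left(-3,-3 \right)},-3 \right)} \right)} = -125 + 51 \left(- \left(4 - -12\right)^{2}\right) = -125 + 51 \left(- \left(4 + 12\right)^{2}\right) = -125 + 51 \left(- 16^{2}\right) = -125 + 51 \left(\left(-1\right) 256\right) = -125 + 51 \left(-256\right) = -125 - 13056 = -13181$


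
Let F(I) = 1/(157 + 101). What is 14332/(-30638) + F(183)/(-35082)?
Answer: -64860599215/138654658764 ≈ -0.46779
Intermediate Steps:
F(I) = 1/258
14332/(-30638) + F(183)/(-35082) = 14332/(-30638) + (1/258)/(-35082) = 14332*(-1/30638) + (1/258)*(-1/35082) = -7166/15319 - 1/9051156 = -64860599215/138654658764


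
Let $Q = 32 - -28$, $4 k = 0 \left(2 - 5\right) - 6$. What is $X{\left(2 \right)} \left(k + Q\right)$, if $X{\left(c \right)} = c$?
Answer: $117$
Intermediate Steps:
$k = - \frac{3}{2}$ ($k = \frac{0 \left(2 - 5\right) - 6}{4} = \frac{0 \left(-3\right) - 6}{4} = \frac{0 - 6}{4} = \frac{1}{4} \left(-6\right) = - \frac{3}{2} \approx -1.5$)
$Q = 60$ ($Q = 32 + 28 = 60$)
$X{\left(2 \right)} \left(k + Q\right) = 2 \left(- \frac{3}{2} + 60\right) = 2 \cdot \frac{117}{2} = 117$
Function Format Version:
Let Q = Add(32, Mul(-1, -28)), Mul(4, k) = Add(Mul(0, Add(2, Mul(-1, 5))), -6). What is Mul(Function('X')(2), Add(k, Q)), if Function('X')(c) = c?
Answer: 117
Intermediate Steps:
k = Rational(-3, 2) (k = Mul(Rational(1, 4), Add(Mul(0, Add(2, Mul(-1, 5))), -6)) = Mul(Rational(1, 4), Add(Mul(0, Add(2, -5)), -6)) = Mul(Rational(1, 4), Add(Mul(0, -3), -6)) = Mul(Rational(1, 4), Add(0, -6)) = Mul(Rational(1, 4), -6) = Rational(-3, 2) ≈ -1.5000)
Q = 60 (Q = Add(32, 28) = 60)
Mul(Function('X')(2), Add(k, Q)) = Mul(2, Add(Rational(-3, 2), 60)) = Mul(2, Rational(117, 2)) = 117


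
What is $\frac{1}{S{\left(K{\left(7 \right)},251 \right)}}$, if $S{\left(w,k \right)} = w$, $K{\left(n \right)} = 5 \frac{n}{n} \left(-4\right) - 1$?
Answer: $- \frac{1}{21} \approx -0.047619$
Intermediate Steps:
$K{\left(n \right)} = -21$ ($K{\left(n \right)} = 5 \cdot 1 \left(-4\right) - 1 = 5 \left(-4\right) - 1 = -20 - 1 = -21$)
$\frac{1}{S{\left(K{\left(7 \right)},251 \right)}} = \frac{1}{-21} = - \frac{1}{21}$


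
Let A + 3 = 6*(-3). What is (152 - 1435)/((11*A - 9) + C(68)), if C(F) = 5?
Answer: 1283/235 ≈ 5.4596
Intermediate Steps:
A = -21 (A = -3 + 6*(-3) = -3 - 18 = -21)
(152 - 1435)/((11*A - 9) + C(68)) = (152 - 1435)/((11*(-21) - 9) + 5) = -1283/((-231 - 9) + 5) = -1283/(-240 + 5) = -1283/(-235) = -1283*(-1/235) = 1283/235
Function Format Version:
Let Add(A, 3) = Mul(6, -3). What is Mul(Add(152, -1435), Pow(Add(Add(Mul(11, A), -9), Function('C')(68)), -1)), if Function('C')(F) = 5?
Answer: Rational(1283, 235) ≈ 5.4596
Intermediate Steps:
A = -21 (A = Add(-3, Mul(6, -3)) = Add(-3, -18) = -21)
Mul(Add(152, -1435), Pow(Add(Add(Mul(11, A), -9), Function('C')(68)), -1)) = Mul(Add(152, -1435), Pow(Add(Add(Mul(11, -21), -9), 5), -1)) = Mul(-1283, Pow(Add(Add(-231, -9), 5), -1)) = Mul(-1283, Pow(Add(-240, 5), -1)) = Mul(-1283, Pow(-235, -1)) = Mul(-1283, Rational(-1, 235)) = Rational(1283, 235)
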